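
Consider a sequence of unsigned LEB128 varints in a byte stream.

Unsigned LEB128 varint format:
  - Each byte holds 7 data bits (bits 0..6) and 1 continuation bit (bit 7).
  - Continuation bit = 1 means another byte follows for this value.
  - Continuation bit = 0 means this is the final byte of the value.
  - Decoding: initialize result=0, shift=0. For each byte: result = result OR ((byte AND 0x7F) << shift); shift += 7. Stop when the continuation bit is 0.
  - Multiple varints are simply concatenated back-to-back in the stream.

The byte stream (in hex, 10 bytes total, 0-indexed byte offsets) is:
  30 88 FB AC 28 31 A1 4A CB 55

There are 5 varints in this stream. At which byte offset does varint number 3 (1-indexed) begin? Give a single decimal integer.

  byte[0]=0x30 cont=0 payload=0x30=48: acc |= 48<<0 -> acc=48 shift=7 [end]
Varint 1: bytes[0:1] = 30 -> value 48 (1 byte(s))
  byte[1]=0x88 cont=1 payload=0x08=8: acc |= 8<<0 -> acc=8 shift=7
  byte[2]=0xFB cont=1 payload=0x7B=123: acc |= 123<<7 -> acc=15752 shift=14
  byte[3]=0xAC cont=1 payload=0x2C=44: acc |= 44<<14 -> acc=736648 shift=21
  byte[4]=0x28 cont=0 payload=0x28=40: acc |= 40<<21 -> acc=84622728 shift=28 [end]
Varint 2: bytes[1:5] = 88 FB AC 28 -> value 84622728 (4 byte(s))
  byte[5]=0x31 cont=0 payload=0x31=49: acc |= 49<<0 -> acc=49 shift=7 [end]
Varint 3: bytes[5:6] = 31 -> value 49 (1 byte(s))
  byte[6]=0xA1 cont=1 payload=0x21=33: acc |= 33<<0 -> acc=33 shift=7
  byte[7]=0x4A cont=0 payload=0x4A=74: acc |= 74<<7 -> acc=9505 shift=14 [end]
Varint 4: bytes[6:8] = A1 4A -> value 9505 (2 byte(s))
  byte[8]=0xCB cont=1 payload=0x4B=75: acc |= 75<<0 -> acc=75 shift=7
  byte[9]=0x55 cont=0 payload=0x55=85: acc |= 85<<7 -> acc=10955 shift=14 [end]
Varint 5: bytes[8:10] = CB 55 -> value 10955 (2 byte(s))

Answer: 5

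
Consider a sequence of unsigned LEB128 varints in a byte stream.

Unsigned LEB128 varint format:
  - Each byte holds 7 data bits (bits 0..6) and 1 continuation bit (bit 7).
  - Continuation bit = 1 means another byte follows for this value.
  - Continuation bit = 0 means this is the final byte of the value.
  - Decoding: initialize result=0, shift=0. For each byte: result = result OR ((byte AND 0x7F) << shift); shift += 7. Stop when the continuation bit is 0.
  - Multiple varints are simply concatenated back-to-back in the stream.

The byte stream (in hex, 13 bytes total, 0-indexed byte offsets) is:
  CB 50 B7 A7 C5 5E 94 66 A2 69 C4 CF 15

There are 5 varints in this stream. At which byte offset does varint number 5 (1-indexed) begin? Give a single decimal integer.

  byte[0]=0xCB cont=1 payload=0x4B=75: acc |= 75<<0 -> acc=75 shift=7
  byte[1]=0x50 cont=0 payload=0x50=80: acc |= 80<<7 -> acc=10315 shift=14 [end]
Varint 1: bytes[0:2] = CB 50 -> value 10315 (2 byte(s))
  byte[2]=0xB7 cont=1 payload=0x37=55: acc |= 55<<0 -> acc=55 shift=7
  byte[3]=0xA7 cont=1 payload=0x27=39: acc |= 39<<7 -> acc=5047 shift=14
  byte[4]=0xC5 cont=1 payload=0x45=69: acc |= 69<<14 -> acc=1135543 shift=21
  byte[5]=0x5E cont=0 payload=0x5E=94: acc |= 94<<21 -> acc=198267831 shift=28 [end]
Varint 2: bytes[2:6] = B7 A7 C5 5E -> value 198267831 (4 byte(s))
  byte[6]=0x94 cont=1 payload=0x14=20: acc |= 20<<0 -> acc=20 shift=7
  byte[7]=0x66 cont=0 payload=0x66=102: acc |= 102<<7 -> acc=13076 shift=14 [end]
Varint 3: bytes[6:8] = 94 66 -> value 13076 (2 byte(s))
  byte[8]=0xA2 cont=1 payload=0x22=34: acc |= 34<<0 -> acc=34 shift=7
  byte[9]=0x69 cont=0 payload=0x69=105: acc |= 105<<7 -> acc=13474 shift=14 [end]
Varint 4: bytes[8:10] = A2 69 -> value 13474 (2 byte(s))
  byte[10]=0xC4 cont=1 payload=0x44=68: acc |= 68<<0 -> acc=68 shift=7
  byte[11]=0xCF cont=1 payload=0x4F=79: acc |= 79<<7 -> acc=10180 shift=14
  byte[12]=0x15 cont=0 payload=0x15=21: acc |= 21<<14 -> acc=354244 shift=21 [end]
Varint 5: bytes[10:13] = C4 CF 15 -> value 354244 (3 byte(s))

Answer: 10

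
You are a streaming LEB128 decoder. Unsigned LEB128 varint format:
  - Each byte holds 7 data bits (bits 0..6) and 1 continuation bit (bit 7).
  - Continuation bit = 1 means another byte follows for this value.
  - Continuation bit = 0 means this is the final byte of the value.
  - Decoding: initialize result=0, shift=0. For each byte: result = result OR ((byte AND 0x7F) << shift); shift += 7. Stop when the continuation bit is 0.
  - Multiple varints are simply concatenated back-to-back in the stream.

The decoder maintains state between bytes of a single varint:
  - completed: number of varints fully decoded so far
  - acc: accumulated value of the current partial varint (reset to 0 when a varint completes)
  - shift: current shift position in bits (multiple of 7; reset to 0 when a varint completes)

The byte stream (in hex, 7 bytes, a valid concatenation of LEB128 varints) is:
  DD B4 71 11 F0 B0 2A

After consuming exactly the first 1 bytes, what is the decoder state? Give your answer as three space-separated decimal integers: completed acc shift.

Answer: 0 93 7

Derivation:
byte[0]=0xDD cont=1 payload=0x5D: acc |= 93<<0 -> completed=0 acc=93 shift=7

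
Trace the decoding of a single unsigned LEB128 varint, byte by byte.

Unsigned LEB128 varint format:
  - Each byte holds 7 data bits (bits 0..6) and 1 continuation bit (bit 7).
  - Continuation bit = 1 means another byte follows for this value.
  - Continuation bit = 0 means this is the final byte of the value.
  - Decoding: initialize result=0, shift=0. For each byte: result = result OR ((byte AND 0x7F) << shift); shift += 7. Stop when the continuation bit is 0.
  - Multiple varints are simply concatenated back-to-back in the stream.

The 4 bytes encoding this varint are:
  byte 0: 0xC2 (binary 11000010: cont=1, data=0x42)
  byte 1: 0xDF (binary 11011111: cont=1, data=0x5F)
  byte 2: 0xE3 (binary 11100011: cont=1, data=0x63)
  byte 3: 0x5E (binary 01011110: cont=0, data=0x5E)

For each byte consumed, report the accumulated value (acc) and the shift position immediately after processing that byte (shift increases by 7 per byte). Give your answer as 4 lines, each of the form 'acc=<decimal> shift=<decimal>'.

byte 0=0xC2: payload=0x42=66, contrib = 66<<0 = 66; acc -> 66, shift -> 7
byte 1=0xDF: payload=0x5F=95, contrib = 95<<7 = 12160; acc -> 12226, shift -> 14
byte 2=0xE3: payload=0x63=99, contrib = 99<<14 = 1622016; acc -> 1634242, shift -> 21
byte 3=0x5E: payload=0x5E=94, contrib = 94<<21 = 197132288; acc -> 198766530, shift -> 28

Answer: acc=66 shift=7
acc=12226 shift=14
acc=1634242 shift=21
acc=198766530 shift=28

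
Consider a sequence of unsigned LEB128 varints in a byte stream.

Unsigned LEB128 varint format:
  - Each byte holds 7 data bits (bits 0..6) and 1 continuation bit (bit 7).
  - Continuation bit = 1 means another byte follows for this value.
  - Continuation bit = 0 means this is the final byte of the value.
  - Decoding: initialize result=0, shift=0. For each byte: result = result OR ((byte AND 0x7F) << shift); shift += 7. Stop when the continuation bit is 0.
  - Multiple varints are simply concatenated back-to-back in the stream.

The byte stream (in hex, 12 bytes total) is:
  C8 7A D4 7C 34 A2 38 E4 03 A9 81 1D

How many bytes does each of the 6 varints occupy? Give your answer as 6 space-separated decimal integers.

  byte[0]=0xC8 cont=1 payload=0x48=72: acc |= 72<<0 -> acc=72 shift=7
  byte[1]=0x7A cont=0 payload=0x7A=122: acc |= 122<<7 -> acc=15688 shift=14 [end]
Varint 1: bytes[0:2] = C8 7A -> value 15688 (2 byte(s))
  byte[2]=0xD4 cont=1 payload=0x54=84: acc |= 84<<0 -> acc=84 shift=7
  byte[3]=0x7C cont=0 payload=0x7C=124: acc |= 124<<7 -> acc=15956 shift=14 [end]
Varint 2: bytes[2:4] = D4 7C -> value 15956 (2 byte(s))
  byte[4]=0x34 cont=0 payload=0x34=52: acc |= 52<<0 -> acc=52 shift=7 [end]
Varint 3: bytes[4:5] = 34 -> value 52 (1 byte(s))
  byte[5]=0xA2 cont=1 payload=0x22=34: acc |= 34<<0 -> acc=34 shift=7
  byte[6]=0x38 cont=0 payload=0x38=56: acc |= 56<<7 -> acc=7202 shift=14 [end]
Varint 4: bytes[5:7] = A2 38 -> value 7202 (2 byte(s))
  byte[7]=0xE4 cont=1 payload=0x64=100: acc |= 100<<0 -> acc=100 shift=7
  byte[8]=0x03 cont=0 payload=0x03=3: acc |= 3<<7 -> acc=484 shift=14 [end]
Varint 5: bytes[7:9] = E4 03 -> value 484 (2 byte(s))
  byte[9]=0xA9 cont=1 payload=0x29=41: acc |= 41<<0 -> acc=41 shift=7
  byte[10]=0x81 cont=1 payload=0x01=1: acc |= 1<<7 -> acc=169 shift=14
  byte[11]=0x1D cont=0 payload=0x1D=29: acc |= 29<<14 -> acc=475305 shift=21 [end]
Varint 6: bytes[9:12] = A9 81 1D -> value 475305 (3 byte(s))

Answer: 2 2 1 2 2 3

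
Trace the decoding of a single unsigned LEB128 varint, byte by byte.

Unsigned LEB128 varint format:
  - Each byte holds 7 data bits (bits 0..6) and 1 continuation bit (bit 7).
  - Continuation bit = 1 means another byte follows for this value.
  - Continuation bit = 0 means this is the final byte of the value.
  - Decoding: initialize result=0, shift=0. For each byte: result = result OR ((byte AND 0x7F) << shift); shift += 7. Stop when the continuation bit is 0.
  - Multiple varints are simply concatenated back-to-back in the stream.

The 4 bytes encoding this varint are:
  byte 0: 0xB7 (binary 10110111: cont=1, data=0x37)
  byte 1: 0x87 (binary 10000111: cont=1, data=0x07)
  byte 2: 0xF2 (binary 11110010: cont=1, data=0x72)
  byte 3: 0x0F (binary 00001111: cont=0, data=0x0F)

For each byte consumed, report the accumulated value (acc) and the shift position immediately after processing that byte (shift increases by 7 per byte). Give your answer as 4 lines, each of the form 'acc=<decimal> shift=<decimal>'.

byte 0=0xB7: payload=0x37=55, contrib = 55<<0 = 55; acc -> 55, shift -> 7
byte 1=0x87: payload=0x07=7, contrib = 7<<7 = 896; acc -> 951, shift -> 14
byte 2=0xF2: payload=0x72=114, contrib = 114<<14 = 1867776; acc -> 1868727, shift -> 21
byte 3=0x0F: payload=0x0F=15, contrib = 15<<21 = 31457280; acc -> 33326007, shift -> 28

Answer: acc=55 shift=7
acc=951 shift=14
acc=1868727 shift=21
acc=33326007 shift=28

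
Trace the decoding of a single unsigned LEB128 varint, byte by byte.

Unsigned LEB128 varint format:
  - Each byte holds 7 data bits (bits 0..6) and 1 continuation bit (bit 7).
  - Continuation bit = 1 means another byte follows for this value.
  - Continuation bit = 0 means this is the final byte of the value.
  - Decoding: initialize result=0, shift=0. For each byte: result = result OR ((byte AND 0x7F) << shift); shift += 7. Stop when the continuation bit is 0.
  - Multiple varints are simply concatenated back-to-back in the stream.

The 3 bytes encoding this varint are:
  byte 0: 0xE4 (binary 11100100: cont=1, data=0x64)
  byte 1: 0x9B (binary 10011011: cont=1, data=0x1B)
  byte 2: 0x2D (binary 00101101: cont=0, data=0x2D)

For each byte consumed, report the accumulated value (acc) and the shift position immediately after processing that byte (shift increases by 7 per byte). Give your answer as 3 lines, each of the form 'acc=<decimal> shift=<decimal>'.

byte 0=0xE4: payload=0x64=100, contrib = 100<<0 = 100; acc -> 100, shift -> 7
byte 1=0x9B: payload=0x1B=27, contrib = 27<<7 = 3456; acc -> 3556, shift -> 14
byte 2=0x2D: payload=0x2D=45, contrib = 45<<14 = 737280; acc -> 740836, shift -> 21

Answer: acc=100 shift=7
acc=3556 shift=14
acc=740836 shift=21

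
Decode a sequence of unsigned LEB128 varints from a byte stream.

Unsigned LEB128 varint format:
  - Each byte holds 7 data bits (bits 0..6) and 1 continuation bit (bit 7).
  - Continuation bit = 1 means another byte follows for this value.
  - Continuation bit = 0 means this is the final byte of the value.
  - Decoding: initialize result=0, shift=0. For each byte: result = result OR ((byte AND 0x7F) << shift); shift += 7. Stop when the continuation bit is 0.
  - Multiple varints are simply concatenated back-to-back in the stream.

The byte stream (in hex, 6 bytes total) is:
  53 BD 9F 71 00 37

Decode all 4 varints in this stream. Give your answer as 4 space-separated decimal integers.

  byte[0]=0x53 cont=0 payload=0x53=83: acc |= 83<<0 -> acc=83 shift=7 [end]
Varint 1: bytes[0:1] = 53 -> value 83 (1 byte(s))
  byte[1]=0xBD cont=1 payload=0x3D=61: acc |= 61<<0 -> acc=61 shift=7
  byte[2]=0x9F cont=1 payload=0x1F=31: acc |= 31<<7 -> acc=4029 shift=14
  byte[3]=0x71 cont=0 payload=0x71=113: acc |= 113<<14 -> acc=1855421 shift=21 [end]
Varint 2: bytes[1:4] = BD 9F 71 -> value 1855421 (3 byte(s))
  byte[4]=0x00 cont=0 payload=0x00=0: acc |= 0<<0 -> acc=0 shift=7 [end]
Varint 3: bytes[4:5] = 00 -> value 0 (1 byte(s))
  byte[5]=0x37 cont=0 payload=0x37=55: acc |= 55<<0 -> acc=55 shift=7 [end]
Varint 4: bytes[5:6] = 37 -> value 55 (1 byte(s))

Answer: 83 1855421 0 55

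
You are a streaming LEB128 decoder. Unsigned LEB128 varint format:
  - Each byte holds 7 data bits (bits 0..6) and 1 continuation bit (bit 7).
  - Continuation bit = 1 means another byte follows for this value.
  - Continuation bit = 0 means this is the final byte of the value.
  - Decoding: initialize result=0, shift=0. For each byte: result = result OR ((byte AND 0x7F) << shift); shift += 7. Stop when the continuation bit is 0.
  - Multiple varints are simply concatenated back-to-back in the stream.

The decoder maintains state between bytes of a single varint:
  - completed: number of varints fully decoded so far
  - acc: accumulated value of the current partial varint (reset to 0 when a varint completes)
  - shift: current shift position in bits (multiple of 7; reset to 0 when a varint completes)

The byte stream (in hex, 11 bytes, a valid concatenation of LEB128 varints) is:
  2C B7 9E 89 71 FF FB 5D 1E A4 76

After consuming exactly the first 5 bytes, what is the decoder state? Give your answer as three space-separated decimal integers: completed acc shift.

byte[0]=0x2C cont=0 payload=0x2C: varint #1 complete (value=44); reset -> completed=1 acc=0 shift=0
byte[1]=0xB7 cont=1 payload=0x37: acc |= 55<<0 -> completed=1 acc=55 shift=7
byte[2]=0x9E cont=1 payload=0x1E: acc |= 30<<7 -> completed=1 acc=3895 shift=14
byte[3]=0x89 cont=1 payload=0x09: acc |= 9<<14 -> completed=1 acc=151351 shift=21
byte[4]=0x71 cont=0 payload=0x71: varint #2 complete (value=237129527); reset -> completed=2 acc=0 shift=0

Answer: 2 0 0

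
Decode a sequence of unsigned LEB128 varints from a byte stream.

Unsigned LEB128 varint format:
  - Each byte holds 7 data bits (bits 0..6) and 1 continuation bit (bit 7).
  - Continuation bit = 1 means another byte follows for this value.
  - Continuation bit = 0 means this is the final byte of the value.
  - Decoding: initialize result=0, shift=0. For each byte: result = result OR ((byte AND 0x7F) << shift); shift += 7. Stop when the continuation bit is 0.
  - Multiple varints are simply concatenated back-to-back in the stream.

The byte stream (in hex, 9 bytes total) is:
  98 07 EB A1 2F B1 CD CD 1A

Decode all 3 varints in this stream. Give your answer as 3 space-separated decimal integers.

Answer: 920 774379 55797425

Derivation:
  byte[0]=0x98 cont=1 payload=0x18=24: acc |= 24<<0 -> acc=24 shift=7
  byte[1]=0x07 cont=0 payload=0x07=7: acc |= 7<<7 -> acc=920 shift=14 [end]
Varint 1: bytes[0:2] = 98 07 -> value 920 (2 byte(s))
  byte[2]=0xEB cont=1 payload=0x6B=107: acc |= 107<<0 -> acc=107 shift=7
  byte[3]=0xA1 cont=1 payload=0x21=33: acc |= 33<<7 -> acc=4331 shift=14
  byte[4]=0x2F cont=0 payload=0x2F=47: acc |= 47<<14 -> acc=774379 shift=21 [end]
Varint 2: bytes[2:5] = EB A1 2F -> value 774379 (3 byte(s))
  byte[5]=0xB1 cont=1 payload=0x31=49: acc |= 49<<0 -> acc=49 shift=7
  byte[6]=0xCD cont=1 payload=0x4D=77: acc |= 77<<7 -> acc=9905 shift=14
  byte[7]=0xCD cont=1 payload=0x4D=77: acc |= 77<<14 -> acc=1271473 shift=21
  byte[8]=0x1A cont=0 payload=0x1A=26: acc |= 26<<21 -> acc=55797425 shift=28 [end]
Varint 3: bytes[5:9] = B1 CD CD 1A -> value 55797425 (4 byte(s))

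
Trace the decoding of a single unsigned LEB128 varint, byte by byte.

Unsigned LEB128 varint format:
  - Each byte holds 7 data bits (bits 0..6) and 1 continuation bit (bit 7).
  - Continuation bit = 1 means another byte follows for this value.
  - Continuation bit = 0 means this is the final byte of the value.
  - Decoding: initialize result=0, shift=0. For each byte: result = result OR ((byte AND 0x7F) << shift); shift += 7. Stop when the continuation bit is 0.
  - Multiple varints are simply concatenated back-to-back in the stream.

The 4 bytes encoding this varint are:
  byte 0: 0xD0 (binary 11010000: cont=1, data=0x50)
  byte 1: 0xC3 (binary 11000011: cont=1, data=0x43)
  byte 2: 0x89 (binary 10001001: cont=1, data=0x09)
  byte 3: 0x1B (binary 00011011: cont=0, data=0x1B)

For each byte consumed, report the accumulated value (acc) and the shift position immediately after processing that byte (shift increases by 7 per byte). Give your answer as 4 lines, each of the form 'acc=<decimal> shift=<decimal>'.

Answer: acc=80 shift=7
acc=8656 shift=14
acc=156112 shift=21
acc=56779216 shift=28

Derivation:
byte 0=0xD0: payload=0x50=80, contrib = 80<<0 = 80; acc -> 80, shift -> 7
byte 1=0xC3: payload=0x43=67, contrib = 67<<7 = 8576; acc -> 8656, shift -> 14
byte 2=0x89: payload=0x09=9, contrib = 9<<14 = 147456; acc -> 156112, shift -> 21
byte 3=0x1B: payload=0x1B=27, contrib = 27<<21 = 56623104; acc -> 56779216, shift -> 28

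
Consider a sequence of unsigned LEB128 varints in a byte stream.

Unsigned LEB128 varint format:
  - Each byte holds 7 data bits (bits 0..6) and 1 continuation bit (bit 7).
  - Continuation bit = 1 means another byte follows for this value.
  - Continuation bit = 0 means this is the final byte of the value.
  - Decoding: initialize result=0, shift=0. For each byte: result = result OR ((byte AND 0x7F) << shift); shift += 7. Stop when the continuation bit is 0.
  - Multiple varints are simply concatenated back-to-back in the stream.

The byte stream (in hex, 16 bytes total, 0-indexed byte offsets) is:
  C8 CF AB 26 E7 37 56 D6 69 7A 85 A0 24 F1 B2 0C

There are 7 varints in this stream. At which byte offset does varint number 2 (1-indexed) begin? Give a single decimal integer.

Answer: 4

Derivation:
  byte[0]=0xC8 cont=1 payload=0x48=72: acc |= 72<<0 -> acc=72 shift=7
  byte[1]=0xCF cont=1 payload=0x4F=79: acc |= 79<<7 -> acc=10184 shift=14
  byte[2]=0xAB cont=1 payload=0x2B=43: acc |= 43<<14 -> acc=714696 shift=21
  byte[3]=0x26 cont=0 payload=0x26=38: acc |= 38<<21 -> acc=80406472 shift=28 [end]
Varint 1: bytes[0:4] = C8 CF AB 26 -> value 80406472 (4 byte(s))
  byte[4]=0xE7 cont=1 payload=0x67=103: acc |= 103<<0 -> acc=103 shift=7
  byte[5]=0x37 cont=0 payload=0x37=55: acc |= 55<<7 -> acc=7143 shift=14 [end]
Varint 2: bytes[4:6] = E7 37 -> value 7143 (2 byte(s))
  byte[6]=0x56 cont=0 payload=0x56=86: acc |= 86<<0 -> acc=86 shift=7 [end]
Varint 3: bytes[6:7] = 56 -> value 86 (1 byte(s))
  byte[7]=0xD6 cont=1 payload=0x56=86: acc |= 86<<0 -> acc=86 shift=7
  byte[8]=0x69 cont=0 payload=0x69=105: acc |= 105<<7 -> acc=13526 shift=14 [end]
Varint 4: bytes[7:9] = D6 69 -> value 13526 (2 byte(s))
  byte[9]=0x7A cont=0 payload=0x7A=122: acc |= 122<<0 -> acc=122 shift=7 [end]
Varint 5: bytes[9:10] = 7A -> value 122 (1 byte(s))
  byte[10]=0x85 cont=1 payload=0x05=5: acc |= 5<<0 -> acc=5 shift=7
  byte[11]=0xA0 cont=1 payload=0x20=32: acc |= 32<<7 -> acc=4101 shift=14
  byte[12]=0x24 cont=0 payload=0x24=36: acc |= 36<<14 -> acc=593925 shift=21 [end]
Varint 6: bytes[10:13] = 85 A0 24 -> value 593925 (3 byte(s))
  byte[13]=0xF1 cont=1 payload=0x71=113: acc |= 113<<0 -> acc=113 shift=7
  byte[14]=0xB2 cont=1 payload=0x32=50: acc |= 50<<7 -> acc=6513 shift=14
  byte[15]=0x0C cont=0 payload=0x0C=12: acc |= 12<<14 -> acc=203121 shift=21 [end]
Varint 7: bytes[13:16] = F1 B2 0C -> value 203121 (3 byte(s))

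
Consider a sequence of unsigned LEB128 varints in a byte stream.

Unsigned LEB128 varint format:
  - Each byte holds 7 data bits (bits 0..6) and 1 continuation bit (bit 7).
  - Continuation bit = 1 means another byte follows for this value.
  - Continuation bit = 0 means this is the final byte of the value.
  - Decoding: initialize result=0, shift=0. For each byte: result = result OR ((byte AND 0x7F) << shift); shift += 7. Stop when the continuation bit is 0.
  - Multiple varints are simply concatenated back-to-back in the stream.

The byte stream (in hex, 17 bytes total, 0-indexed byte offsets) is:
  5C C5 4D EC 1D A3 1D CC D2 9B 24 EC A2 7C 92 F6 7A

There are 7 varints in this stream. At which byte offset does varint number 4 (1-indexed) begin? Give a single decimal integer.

Answer: 5

Derivation:
  byte[0]=0x5C cont=0 payload=0x5C=92: acc |= 92<<0 -> acc=92 shift=7 [end]
Varint 1: bytes[0:1] = 5C -> value 92 (1 byte(s))
  byte[1]=0xC5 cont=1 payload=0x45=69: acc |= 69<<0 -> acc=69 shift=7
  byte[2]=0x4D cont=0 payload=0x4D=77: acc |= 77<<7 -> acc=9925 shift=14 [end]
Varint 2: bytes[1:3] = C5 4D -> value 9925 (2 byte(s))
  byte[3]=0xEC cont=1 payload=0x6C=108: acc |= 108<<0 -> acc=108 shift=7
  byte[4]=0x1D cont=0 payload=0x1D=29: acc |= 29<<7 -> acc=3820 shift=14 [end]
Varint 3: bytes[3:5] = EC 1D -> value 3820 (2 byte(s))
  byte[5]=0xA3 cont=1 payload=0x23=35: acc |= 35<<0 -> acc=35 shift=7
  byte[6]=0x1D cont=0 payload=0x1D=29: acc |= 29<<7 -> acc=3747 shift=14 [end]
Varint 4: bytes[5:7] = A3 1D -> value 3747 (2 byte(s))
  byte[7]=0xCC cont=1 payload=0x4C=76: acc |= 76<<0 -> acc=76 shift=7
  byte[8]=0xD2 cont=1 payload=0x52=82: acc |= 82<<7 -> acc=10572 shift=14
  byte[9]=0x9B cont=1 payload=0x1B=27: acc |= 27<<14 -> acc=452940 shift=21
  byte[10]=0x24 cont=0 payload=0x24=36: acc |= 36<<21 -> acc=75950412 shift=28 [end]
Varint 5: bytes[7:11] = CC D2 9B 24 -> value 75950412 (4 byte(s))
  byte[11]=0xEC cont=1 payload=0x6C=108: acc |= 108<<0 -> acc=108 shift=7
  byte[12]=0xA2 cont=1 payload=0x22=34: acc |= 34<<7 -> acc=4460 shift=14
  byte[13]=0x7C cont=0 payload=0x7C=124: acc |= 124<<14 -> acc=2036076 shift=21 [end]
Varint 6: bytes[11:14] = EC A2 7C -> value 2036076 (3 byte(s))
  byte[14]=0x92 cont=1 payload=0x12=18: acc |= 18<<0 -> acc=18 shift=7
  byte[15]=0xF6 cont=1 payload=0x76=118: acc |= 118<<7 -> acc=15122 shift=14
  byte[16]=0x7A cont=0 payload=0x7A=122: acc |= 122<<14 -> acc=2013970 shift=21 [end]
Varint 7: bytes[14:17] = 92 F6 7A -> value 2013970 (3 byte(s))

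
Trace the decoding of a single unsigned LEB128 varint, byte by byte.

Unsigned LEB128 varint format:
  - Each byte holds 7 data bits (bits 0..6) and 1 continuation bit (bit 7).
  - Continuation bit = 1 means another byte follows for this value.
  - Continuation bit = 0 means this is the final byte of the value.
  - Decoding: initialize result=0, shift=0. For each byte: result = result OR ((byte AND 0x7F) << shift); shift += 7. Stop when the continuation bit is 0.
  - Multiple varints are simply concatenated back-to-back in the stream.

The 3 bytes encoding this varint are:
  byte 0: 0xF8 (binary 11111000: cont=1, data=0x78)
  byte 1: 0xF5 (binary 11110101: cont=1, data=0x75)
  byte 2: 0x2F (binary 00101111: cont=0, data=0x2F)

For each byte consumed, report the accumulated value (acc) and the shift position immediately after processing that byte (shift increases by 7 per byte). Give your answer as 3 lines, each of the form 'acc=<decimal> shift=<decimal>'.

byte 0=0xF8: payload=0x78=120, contrib = 120<<0 = 120; acc -> 120, shift -> 7
byte 1=0xF5: payload=0x75=117, contrib = 117<<7 = 14976; acc -> 15096, shift -> 14
byte 2=0x2F: payload=0x2F=47, contrib = 47<<14 = 770048; acc -> 785144, shift -> 21

Answer: acc=120 shift=7
acc=15096 shift=14
acc=785144 shift=21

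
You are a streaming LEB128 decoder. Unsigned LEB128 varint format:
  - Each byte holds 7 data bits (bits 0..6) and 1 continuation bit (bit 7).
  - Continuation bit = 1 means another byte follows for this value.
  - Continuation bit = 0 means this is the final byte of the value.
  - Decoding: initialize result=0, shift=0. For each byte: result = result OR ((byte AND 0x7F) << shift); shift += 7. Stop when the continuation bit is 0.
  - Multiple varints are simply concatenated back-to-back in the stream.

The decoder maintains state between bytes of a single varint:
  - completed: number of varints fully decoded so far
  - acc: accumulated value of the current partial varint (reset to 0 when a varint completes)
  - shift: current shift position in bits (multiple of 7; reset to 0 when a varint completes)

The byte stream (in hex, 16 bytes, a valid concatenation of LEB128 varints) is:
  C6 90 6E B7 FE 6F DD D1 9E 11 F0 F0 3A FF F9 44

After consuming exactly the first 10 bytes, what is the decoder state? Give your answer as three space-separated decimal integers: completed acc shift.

byte[0]=0xC6 cont=1 payload=0x46: acc |= 70<<0 -> completed=0 acc=70 shift=7
byte[1]=0x90 cont=1 payload=0x10: acc |= 16<<7 -> completed=0 acc=2118 shift=14
byte[2]=0x6E cont=0 payload=0x6E: varint #1 complete (value=1804358); reset -> completed=1 acc=0 shift=0
byte[3]=0xB7 cont=1 payload=0x37: acc |= 55<<0 -> completed=1 acc=55 shift=7
byte[4]=0xFE cont=1 payload=0x7E: acc |= 126<<7 -> completed=1 acc=16183 shift=14
byte[5]=0x6F cont=0 payload=0x6F: varint #2 complete (value=1834807); reset -> completed=2 acc=0 shift=0
byte[6]=0xDD cont=1 payload=0x5D: acc |= 93<<0 -> completed=2 acc=93 shift=7
byte[7]=0xD1 cont=1 payload=0x51: acc |= 81<<7 -> completed=2 acc=10461 shift=14
byte[8]=0x9E cont=1 payload=0x1E: acc |= 30<<14 -> completed=2 acc=501981 shift=21
byte[9]=0x11 cont=0 payload=0x11: varint #3 complete (value=36153565); reset -> completed=3 acc=0 shift=0

Answer: 3 0 0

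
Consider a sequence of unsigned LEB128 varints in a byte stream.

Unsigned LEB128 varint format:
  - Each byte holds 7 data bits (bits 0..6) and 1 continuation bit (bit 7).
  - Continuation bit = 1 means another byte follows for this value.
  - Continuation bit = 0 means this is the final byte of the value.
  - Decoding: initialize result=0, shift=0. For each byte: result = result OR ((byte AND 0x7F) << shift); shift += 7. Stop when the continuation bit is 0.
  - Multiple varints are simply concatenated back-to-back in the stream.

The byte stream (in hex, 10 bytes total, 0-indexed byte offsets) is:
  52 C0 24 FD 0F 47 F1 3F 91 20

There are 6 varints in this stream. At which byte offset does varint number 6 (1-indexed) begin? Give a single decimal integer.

Answer: 8

Derivation:
  byte[0]=0x52 cont=0 payload=0x52=82: acc |= 82<<0 -> acc=82 shift=7 [end]
Varint 1: bytes[0:1] = 52 -> value 82 (1 byte(s))
  byte[1]=0xC0 cont=1 payload=0x40=64: acc |= 64<<0 -> acc=64 shift=7
  byte[2]=0x24 cont=0 payload=0x24=36: acc |= 36<<7 -> acc=4672 shift=14 [end]
Varint 2: bytes[1:3] = C0 24 -> value 4672 (2 byte(s))
  byte[3]=0xFD cont=1 payload=0x7D=125: acc |= 125<<0 -> acc=125 shift=7
  byte[4]=0x0F cont=0 payload=0x0F=15: acc |= 15<<7 -> acc=2045 shift=14 [end]
Varint 3: bytes[3:5] = FD 0F -> value 2045 (2 byte(s))
  byte[5]=0x47 cont=0 payload=0x47=71: acc |= 71<<0 -> acc=71 shift=7 [end]
Varint 4: bytes[5:6] = 47 -> value 71 (1 byte(s))
  byte[6]=0xF1 cont=1 payload=0x71=113: acc |= 113<<0 -> acc=113 shift=7
  byte[7]=0x3F cont=0 payload=0x3F=63: acc |= 63<<7 -> acc=8177 shift=14 [end]
Varint 5: bytes[6:8] = F1 3F -> value 8177 (2 byte(s))
  byte[8]=0x91 cont=1 payload=0x11=17: acc |= 17<<0 -> acc=17 shift=7
  byte[9]=0x20 cont=0 payload=0x20=32: acc |= 32<<7 -> acc=4113 shift=14 [end]
Varint 6: bytes[8:10] = 91 20 -> value 4113 (2 byte(s))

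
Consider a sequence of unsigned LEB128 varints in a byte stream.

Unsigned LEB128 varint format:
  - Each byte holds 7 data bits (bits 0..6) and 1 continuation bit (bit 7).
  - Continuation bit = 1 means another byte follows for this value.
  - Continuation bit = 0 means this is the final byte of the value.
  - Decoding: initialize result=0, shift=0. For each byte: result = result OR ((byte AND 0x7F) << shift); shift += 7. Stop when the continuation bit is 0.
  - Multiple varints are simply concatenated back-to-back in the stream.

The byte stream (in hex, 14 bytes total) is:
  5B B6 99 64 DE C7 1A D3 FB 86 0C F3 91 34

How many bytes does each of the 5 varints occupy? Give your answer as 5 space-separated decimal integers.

Answer: 1 3 3 4 3

Derivation:
  byte[0]=0x5B cont=0 payload=0x5B=91: acc |= 91<<0 -> acc=91 shift=7 [end]
Varint 1: bytes[0:1] = 5B -> value 91 (1 byte(s))
  byte[1]=0xB6 cont=1 payload=0x36=54: acc |= 54<<0 -> acc=54 shift=7
  byte[2]=0x99 cont=1 payload=0x19=25: acc |= 25<<7 -> acc=3254 shift=14
  byte[3]=0x64 cont=0 payload=0x64=100: acc |= 100<<14 -> acc=1641654 shift=21 [end]
Varint 2: bytes[1:4] = B6 99 64 -> value 1641654 (3 byte(s))
  byte[4]=0xDE cont=1 payload=0x5E=94: acc |= 94<<0 -> acc=94 shift=7
  byte[5]=0xC7 cont=1 payload=0x47=71: acc |= 71<<7 -> acc=9182 shift=14
  byte[6]=0x1A cont=0 payload=0x1A=26: acc |= 26<<14 -> acc=435166 shift=21 [end]
Varint 3: bytes[4:7] = DE C7 1A -> value 435166 (3 byte(s))
  byte[7]=0xD3 cont=1 payload=0x53=83: acc |= 83<<0 -> acc=83 shift=7
  byte[8]=0xFB cont=1 payload=0x7B=123: acc |= 123<<7 -> acc=15827 shift=14
  byte[9]=0x86 cont=1 payload=0x06=6: acc |= 6<<14 -> acc=114131 shift=21
  byte[10]=0x0C cont=0 payload=0x0C=12: acc |= 12<<21 -> acc=25279955 shift=28 [end]
Varint 4: bytes[7:11] = D3 FB 86 0C -> value 25279955 (4 byte(s))
  byte[11]=0xF3 cont=1 payload=0x73=115: acc |= 115<<0 -> acc=115 shift=7
  byte[12]=0x91 cont=1 payload=0x11=17: acc |= 17<<7 -> acc=2291 shift=14
  byte[13]=0x34 cont=0 payload=0x34=52: acc |= 52<<14 -> acc=854259 shift=21 [end]
Varint 5: bytes[11:14] = F3 91 34 -> value 854259 (3 byte(s))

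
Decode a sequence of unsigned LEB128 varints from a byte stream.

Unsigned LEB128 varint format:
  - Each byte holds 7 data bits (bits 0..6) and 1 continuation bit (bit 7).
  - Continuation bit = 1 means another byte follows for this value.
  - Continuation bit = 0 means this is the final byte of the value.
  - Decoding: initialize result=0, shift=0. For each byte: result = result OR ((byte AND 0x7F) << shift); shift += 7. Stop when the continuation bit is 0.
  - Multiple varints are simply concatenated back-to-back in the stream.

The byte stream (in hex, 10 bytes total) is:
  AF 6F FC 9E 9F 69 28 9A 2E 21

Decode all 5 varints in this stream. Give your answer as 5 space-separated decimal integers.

Answer: 14255 220712828 40 5914 33

Derivation:
  byte[0]=0xAF cont=1 payload=0x2F=47: acc |= 47<<0 -> acc=47 shift=7
  byte[1]=0x6F cont=0 payload=0x6F=111: acc |= 111<<7 -> acc=14255 shift=14 [end]
Varint 1: bytes[0:2] = AF 6F -> value 14255 (2 byte(s))
  byte[2]=0xFC cont=1 payload=0x7C=124: acc |= 124<<0 -> acc=124 shift=7
  byte[3]=0x9E cont=1 payload=0x1E=30: acc |= 30<<7 -> acc=3964 shift=14
  byte[4]=0x9F cont=1 payload=0x1F=31: acc |= 31<<14 -> acc=511868 shift=21
  byte[5]=0x69 cont=0 payload=0x69=105: acc |= 105<<21 -> acc=220712828 shift=28 [end]
Varint 2: bytes[2:6] = FC 9E 9F 69 -> value 220712828 (4 byte(s))
  byte[6]=0x28 cont=0 payload=0x28=40: acc |= 40<<0 -> acc=40 shift=7 [end]
Varint 3: bytes[6:7] = 28 -> value 40 (1 byte(s))
  byte[7]=0x9A cont=1 payload=0x1A=26: acc |= 26<<0 -> acc=26 shift=7
  byte[8]=0x2E cont=0 payload=0x2E=46: acc |= 46<<7 -> acc=5914 shift=14 [end]
Varint 4: bytes[7:9] = 9A 2E -> value 5914 (2 byte(s))
  byte[9]=0x21 cont=0 payload=0x21=33: acc |= 33<<0 -> acc=33 shift=7 [end]
Varint 5: bytes[9:10] = 21 -> value 33 (1 byte(s))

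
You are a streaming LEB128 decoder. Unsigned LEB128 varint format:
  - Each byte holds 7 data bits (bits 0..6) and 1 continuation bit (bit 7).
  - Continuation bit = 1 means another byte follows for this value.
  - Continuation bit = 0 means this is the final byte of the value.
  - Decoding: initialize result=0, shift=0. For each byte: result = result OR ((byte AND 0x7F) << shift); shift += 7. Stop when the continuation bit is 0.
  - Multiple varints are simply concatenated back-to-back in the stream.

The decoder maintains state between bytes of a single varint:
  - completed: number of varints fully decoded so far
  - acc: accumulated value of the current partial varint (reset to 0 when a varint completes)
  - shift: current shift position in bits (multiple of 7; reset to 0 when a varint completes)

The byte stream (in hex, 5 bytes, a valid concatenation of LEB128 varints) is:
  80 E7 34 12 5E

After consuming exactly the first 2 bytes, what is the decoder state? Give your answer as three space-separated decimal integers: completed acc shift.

byte[0]=0x80 cont=1 payload=0x00: acc |= 0<<0 -> completed=0 acc=0 shift=7
byte[1]=0xE7 cont=1 payload=0x67: acc |= 103<<7 -> completed=0 acc=13184 shift=14

Answer: 0 13184 14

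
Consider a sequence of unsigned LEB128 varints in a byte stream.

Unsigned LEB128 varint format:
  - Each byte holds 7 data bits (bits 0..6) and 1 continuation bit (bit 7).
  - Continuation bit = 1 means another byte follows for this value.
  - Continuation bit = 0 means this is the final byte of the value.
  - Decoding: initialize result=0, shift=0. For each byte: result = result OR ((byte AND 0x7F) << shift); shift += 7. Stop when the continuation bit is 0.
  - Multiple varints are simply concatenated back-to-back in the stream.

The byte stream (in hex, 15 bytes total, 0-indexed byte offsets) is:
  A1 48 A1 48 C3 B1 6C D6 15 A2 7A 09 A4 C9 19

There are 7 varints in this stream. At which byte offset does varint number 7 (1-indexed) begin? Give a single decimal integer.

Answer: 12

Derivation:
  byte[0]=0xA1 cont=1 payload=0x21=33: acc |= 33<<0 -> acc=33 shift=7
  byte[1]=0x48 cont=0 payload=0x48=72: acc |= 72<<7 -> acc=9249 shift=14 [end]
Varint 1: bytes[0:2] = A1 48 -> value 9249 (2 byte(s))
  byte[2]=0xA1 cont=1 payload=0x21=33: acc |= 33<<0 -> acc=33 shift=7
  byte[3]=0x48 cont=0 payload=0x48=72: acc |= 72<<7 -> acc=9249 shift=14 [end]
Varint 2: bytes[2:4] = A1 48 -> value 9249 (2 byte(s))
  byte[4]=0xC3 cont=1 payload=0x43=67: acc |= 67<<0 -> acc=67 shift=7
  byte[5]=0xB1 cont=1 payload=0x31=49: acc |= 49<<7 -> acc=6339 shift=14
  byte[6]=0x6C cont=0 payload=0x6C=108: acc |= 108<<14 -> acc=1775811 shift=21 [end]
Varint 3: bytes[4:7] = C3 B1 6C -> value 1775811 (3 byte(s))
  byte[7]=0xD6 cont=1 payload=0x56=86: acc |= 86<<0 -> acc=86 shift=7
  byte[8]=0x15 cont=0 payload=0x15=21: acc |= 21<<7 -> acc=2774 shift=14 [end]
Varint 4: bytes[7:9] = D6 15 -> value 2774 (2 byte(s))
  byte[9]=0xA2 cont=1 payload=0x22=34: acc |= 34<<0 -> acc=34 shift=7
  byte[10]=0x7A cont=0 payload=0x7A=122: acc |= 122<<7 -> acc=15650 shift=14 [end]
Varint 5: bytes[9:11] = A2 7A -> value 15650 (2 byte(s))
  byte[11]=0x09 cont=0 payload=0x09=9: acc |= 9<<0 -> acc=9 shift=7 [end]
Varint 6: bytes[11:12] = 09 -> value 9 (1 byte(s))
  byte[12]=0xA4 cont=1 payload=0x24=36: acc |= 36<<0 -> acc=36 shift=7
  byte[13]=0xC9 cont=1 payload=0x49=73: acc |= 73<<7 -> acc=9380 shift=14
  byte[14]=0x19 cont=0 payload=0x19=25: acc |= 25<<14 -> acc=418980 shift=21 [end]
Varint 7: bytes[12:15] = A4 C9 19 -> value 418980 (3 byte(s))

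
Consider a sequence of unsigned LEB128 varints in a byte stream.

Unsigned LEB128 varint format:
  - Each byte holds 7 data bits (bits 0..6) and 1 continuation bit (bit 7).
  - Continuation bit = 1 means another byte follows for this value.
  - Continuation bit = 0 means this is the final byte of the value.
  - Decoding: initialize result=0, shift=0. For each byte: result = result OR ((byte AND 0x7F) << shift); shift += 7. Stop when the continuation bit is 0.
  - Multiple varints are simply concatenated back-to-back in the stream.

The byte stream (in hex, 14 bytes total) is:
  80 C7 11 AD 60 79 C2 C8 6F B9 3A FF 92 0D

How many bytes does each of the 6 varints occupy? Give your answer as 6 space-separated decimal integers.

Answer: 3 2 1 3 2 3

Derivation:
  byte[0]=0x80 cont=1 payload=0x00=0: acc |= 0<<0 -> acc=0 shift=7
  byte[1]=0xC7 cont=1 payload=0x47=71: acc |= 71<<7 -> acc=9088 shift=14
  byte[2]=0x11 cont=0 payload=0x11=17: acc |= 17<<14 -> acc=287616 shift=21 [end]
Varint 1: bytes[0:3] = 80 C7 11 -> value 287616 (3 byte(s))
  byte[3]=0xAD cont=1 payload=0x2D=45: acc |= 45<<0 -> acc=45 shift=7
  byte[4]=0x60 cont=0 payload=0x60=96: acc |= 96<<7 -> acc=12333 shift=14 [end]
Varint 2: bytes[3:5] = AD 60 -> value 12333 (2 byte(s))
  byte[5]=0x79 cont=0 payload=0x79=121: acc |= 121<<0 -> acc=121 shift=7 [end]
Varint 3: bytes[5:6] = 79 -> value 121 (1 byte(s))
  byte[6]=0xC2 cont=1 payload=0x42=66: acc |= 66<<0 -> acc=66 shift=7
  byte[7]=0xC8 cont=1 payload=0x48=72: acc |= 72<<7 -> acc=9282 shift=14
  byte[8]=0x6F cont=0 payload=0x6F=111: acc |= 111<<14 -> acc=1827906 shift=21 [end]
Varint 4: bytes[6:9] = C2 C8 6F -> value 1827906 (3 byte(s))
  byte[9]=0xB9 cont=1 payload=0x39=57: acc |= 57<<0 -> acc=57 shift=7
  byte[10]=0x3A cont=0 payload=0x3A=58: acc |= 58<<7 -> acc=7481 shift=14 [end]
Varint 5: bytes[9:11] = B9 3A -> value 7481 (2 byte(s))
  byte[11]=0xFF cont=1 payload=0x7F=127: acc |= 127<<0 -> acc=127 shift=7
  byte[12]=0x92 cont=1 payload=0x12=18: acc |= 18<<7 -> acc=2431 shift=14
  byte[13]=0x0D cont=0 payload=0x0D=13: acc |= 13<<14 -> acc=215423 shift=21 [end]
Varint 6: bytes[11:14] = FF 92 0D -> value 215423 (3 byte(s))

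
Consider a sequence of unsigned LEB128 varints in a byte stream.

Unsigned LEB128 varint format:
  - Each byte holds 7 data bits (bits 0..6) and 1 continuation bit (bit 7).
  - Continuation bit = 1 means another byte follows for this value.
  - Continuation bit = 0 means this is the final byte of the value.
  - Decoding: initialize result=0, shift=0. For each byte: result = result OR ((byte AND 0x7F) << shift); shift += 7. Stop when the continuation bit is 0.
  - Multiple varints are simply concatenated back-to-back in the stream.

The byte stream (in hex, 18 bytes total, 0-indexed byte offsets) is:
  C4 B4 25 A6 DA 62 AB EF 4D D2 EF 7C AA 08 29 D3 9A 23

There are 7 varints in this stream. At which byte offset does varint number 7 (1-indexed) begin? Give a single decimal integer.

  byte[0]=0xC4 cont=1 payload=0x44=68: acc |= 68<<0 -> acc=68 shift=7
  byte[1]=0xB4 cont=1 payload=0x34=52: acc |= 52<<7 -> acc=6724 shift=14
  byte[2]=0x25 cont=0 payload=0x25=37: acc |= 37<<14 -> acc=612932 shift=21 [end]
Varint 1: bytes[0:3] = C4 B4 25 -> value 612932 (3 byte(s))
  byte[3]=0xA6 cont=1 payload=0x26=38: acc |= 38<<0 -> acc=38 shift=7
  byte[4]=0xDA cont=1 payload=0x5A=90: acc |= 90<<7 -> acc=11558 shift=14
  byte[5]=0x62 cont=0 payload=0x62=98: acc |= 98<<14 -> acc=1617190 shift=21 [end]
Varint 2: bytes[3:6] = A6 DA 62 -> value 1617190 (3 byte(s))
  byte[6]=0xAB cont=1 payload=0x2B=43: acc |= 43<<0 -> acc=43 shift=7
  byte[7]=0xEF cont=1 payload=0x6F=111: acc |= 111<<7 -> acc=14251 shift=14
  byte[8]=0x4D cont=0 payload=0x4D=77: acc |= 77<<14 -> acc=1275819 shift=21 [end]
Varint 3: bytes[6:9] = AB EF 4D -> value 1275819 (3 byte(s))
  byte[9]=0xD2 cont=1 payload=0x52=82: acc |= 82<<0 -> acc=82 shift=7
  byte[10]=0xEF cont=1 payload=0x6F=111: acc |= 111<<7 -> acc=14290 shift=14
  byte[11]=0x7C cont=0 payload=0x7C=124: acc |= 124<<14 -> acc=2045906 shift=21 [end]
Varint 4: bytes[9:12] = D2 EF 7C -> value 2045906 (3 byte(s))
  byte[12]=0xAA cont=1 payload=0x2A=42: acc |= 42<<0 -> acc=42 shift=7
  byte[13]=0x08 cont=0 payload=0x08=8: acc |= 8<<7 -> acc=1066 shift=14 [end]
Varint 5: bytes[12:14] = AA 08 -> value 1066 (2 byte(s))
  byte[14]=0x29 cont=0 payload=0x29=41: acc |= 41<<0 -> acc=41 shift=7 [end]
Varint 6: bytes[14:15] = 29 -> value 41 (1 byte(s))
  byte[15]=0xD3 cont=1 payload=0x53=83: acc |= 83<<0 -> acc=83 shift=7
  byte[16]=0x9A cont=1 payload=0x1A=26: acc |= 26<<7 -> acc=3411 shift=14
  byte[17]=0x23 cont=0 payload=0x23=35: acc |= 35<<14 -> acc=576851 shift=21 [end]
Varint 7: bytes[15:18] = D3 9A 23 -> value 576851 (3 byte(s))

Answer: 15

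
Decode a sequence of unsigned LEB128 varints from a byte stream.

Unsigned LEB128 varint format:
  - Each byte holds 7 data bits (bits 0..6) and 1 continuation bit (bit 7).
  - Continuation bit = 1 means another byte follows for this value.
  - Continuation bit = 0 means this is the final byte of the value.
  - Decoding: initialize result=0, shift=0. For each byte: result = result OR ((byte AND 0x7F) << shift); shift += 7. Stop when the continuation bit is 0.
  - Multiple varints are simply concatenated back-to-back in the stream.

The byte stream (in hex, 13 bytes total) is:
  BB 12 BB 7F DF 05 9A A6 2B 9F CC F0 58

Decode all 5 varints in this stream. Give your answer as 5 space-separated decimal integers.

Answer: 2363 16315 735 709402 186394143

Derivation:
  byte[0]=0xBB cont=1 payload=0x3B=59: acc |= 59<<0 -> acc=59 shift=7
  byte[1]=0x12 cont=0 payload=0x12=18: acc |= 18<<7 -> acc=2363 shift=14 [end]
Varint 1: bytes[0:2] = BB 12 -> value 2363 (2 byte(s))
  byte[2]=0xBB cont=1 payload=0x3B=59: acc |= 59<<0 -> acc=59 shift=7
  byte[3]=0x7F cont=0 payload=0x7F=127: acc |= 127<<7 -> acc=16315 shift=14 [end]
Varint 2: bytes[2:4] = BB 7F -> value 16315 (2 byte(s))
  byte[4]=0xDF cont=1 payload=0x5F=95: acc |= 95<<0 -> acc=95 shift=7
  byte[5]=0x05 cont=0 payload=0x05=5: acc |= 5<<7 -> acc=735 shift=14 [end]
Varint 3: bytes[4:6] = DF 05 -> value 735 (2 byte(s))
  byte[6]=0x9A cont=1 payload=0x1A=26: acc |= 26<<0 -> acc=26 shift=7
  byte[7]=0xA6 cont=1 payload=0x26=38: acc |= 38<<7 -> acc=4890 shift=14
  byte[8]=0x2B cont=0 payload=0x2B=43: acc |= 43<<14 -> acc=709402 shift=21 [end]
Varint 4: bytes[6:9] = 9A A6 2B -> value 709402 (3 byte(s))
  byte[9]=0x9F cont=1 payload=0x1F=31: acc |= 31<<0 -> acc=31 shift=7
  byte[10]=0xCC cont=1 payload=0x4C=76: acc |= 76<<7 -> acc=9759 shift=14
  byte[11]=0xF0 cont=1 payload=0x70=112: acc |= 112<<14 -> acc=1844767 shift=21
  byte[12]=0x58 cont=0 payload=0x58=88: acc |= 88<<21 -> acc=186394143 shift=28 [end]
Varint 5: bytes[9:13] = 9F CC F0 58 -> value 186394143 (4 byte(s))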